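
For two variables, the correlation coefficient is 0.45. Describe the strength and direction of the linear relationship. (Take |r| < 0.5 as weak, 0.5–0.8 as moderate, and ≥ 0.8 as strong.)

weak positive

r = 0.45 > 0 so the relationship is positive.
|r| = 0.45, which falls in the weak range.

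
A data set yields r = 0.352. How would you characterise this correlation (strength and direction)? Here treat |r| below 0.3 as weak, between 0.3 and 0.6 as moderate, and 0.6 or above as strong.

moderate positive

r = 0.352 > 0 so the relationship is positive.
|r| = 0.352, which falls in the moderate range.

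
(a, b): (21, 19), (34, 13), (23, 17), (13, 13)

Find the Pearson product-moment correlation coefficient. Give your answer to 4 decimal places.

-0.1220

n = 4, Σa = 91, Σb = 62, Σa² = 2295, Σb² = 988, Σab = 1401
nΣab − ΣaΣb = 5604 − 5642 = -38
nΣa² − (Σa)² = 9180 − 8281 = 899; nΣb² − (Σb)² = 3952 − 3844 = 108
r = -38 / √(899 × 108) = -38 / 311.5959 ≈ -0.1220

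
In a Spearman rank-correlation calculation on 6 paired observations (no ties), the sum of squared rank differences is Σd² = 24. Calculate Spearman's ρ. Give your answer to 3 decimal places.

ρ = 1 − 6Σd² / [n(n²−1)] = 1 − 6×24 / (6×35)
  = 1 − 144/210 = 1 − 0.6857 ≈ 0.314

0.314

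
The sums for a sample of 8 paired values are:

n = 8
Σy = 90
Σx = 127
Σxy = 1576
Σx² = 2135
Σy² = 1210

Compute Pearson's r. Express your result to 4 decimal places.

0.9610

r = (nΣxy − ΣxΣy) / √[(nΣx² − (Σx)²)(nΣy² − (Σy)²)]
Numerator: 8×1576 − 127×90 = 1178
Denominator: √[(17080 − 16129)(9680 − 8100)] = √[951 × 1580] = 1225.7977
r = 1178 / 1225.7977 ≈ 0.9610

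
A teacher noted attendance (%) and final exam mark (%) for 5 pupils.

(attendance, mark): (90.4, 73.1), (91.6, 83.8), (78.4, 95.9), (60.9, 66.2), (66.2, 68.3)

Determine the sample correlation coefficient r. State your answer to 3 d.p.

0.497

n = 5, Σx = 387.5, Σy = 387.3, Σx² = 30800.53, Σy² = 30610.19, Σxy = 30355.92
nΣxy − ΣxΣy = 151779.6 − 150078.75 = 1700.85
nΣx² − (Σx)² = 154002.65 − 150156.25 = 3846.4; nΣy² − (Σy)² = 153050.95 − 150001.29 = 3049.66
r = 1700.85 / √(3846.4 × 3049.66) = 1700.85 / 3424.9397 ≈ 0.497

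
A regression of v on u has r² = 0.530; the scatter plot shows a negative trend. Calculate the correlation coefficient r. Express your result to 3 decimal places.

|r| = √0.530 = 0.728
The association is negative, so r = −0.728.

-0.728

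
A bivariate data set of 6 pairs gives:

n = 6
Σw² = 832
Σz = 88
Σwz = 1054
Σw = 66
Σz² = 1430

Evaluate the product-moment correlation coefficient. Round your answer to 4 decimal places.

0.7076

r = (nΣwz − ΣwΣz) / √[(nΣw² − (Σw)²)(nΣz² − (Σz)²)]
Numerator: 6×1054 − 66×88 = 516
Denominator: √[(4992 − 4356)(8580 − 7744)] = √[636 × 836] = 729.1749
r = 516 / 729.1749 ≈ 0.7076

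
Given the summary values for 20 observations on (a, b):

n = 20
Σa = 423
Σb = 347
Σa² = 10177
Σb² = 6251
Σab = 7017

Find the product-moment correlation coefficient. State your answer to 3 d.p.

-0.605

r = (nΣab − ΣaΣb) / √[(nΣa² − (Σa)²)(nΣb² − (Σb)²)]
Numerator: 20×7017 − 423×347 = -6441
Denominator: √[(203540 − 178929)(125020 − 120409)] = √[24611 × 4611] = 10652.7612
r = -6441 / 10652.7612 ≈ -0.605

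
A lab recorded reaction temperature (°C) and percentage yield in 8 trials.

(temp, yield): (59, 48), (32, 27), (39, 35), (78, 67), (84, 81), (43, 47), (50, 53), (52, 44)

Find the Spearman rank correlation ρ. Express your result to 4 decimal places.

Rank temp: 6, 1, 2, 7, 8, 3, 4, 5
Rank yield: 5, 1, 2, 7, 8, 4, 6, 3
d = rank(temp) − rank(yield): 1, 0, 0, 0, 0, -1, -2, 2; Σd² = 10
ρ = 1 − 6Σd² / [n(n²−1)] = 1 − 6×10 / (8×63) = 1 − 60/504 ≈ 0.8810

0.8810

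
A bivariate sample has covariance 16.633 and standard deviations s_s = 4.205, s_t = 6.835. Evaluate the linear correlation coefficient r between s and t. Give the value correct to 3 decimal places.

r = Cov(s,t) / (s_s · s_t) = 16.633 / (4.205 × 6.835)
  = 16.633 / 28.7412 ≈ 0.579

0.579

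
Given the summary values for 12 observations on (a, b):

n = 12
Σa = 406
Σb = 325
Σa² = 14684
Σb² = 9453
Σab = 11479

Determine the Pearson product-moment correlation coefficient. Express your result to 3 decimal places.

0.615

r = (nΣab − ΣaΣb) / √[(nΣa² − (Σa)²)(nΣb² − (Σb)²)]
Numerator: 12×11479 − 406×325 = 5798
Denominator: √[(176208 − 164836)(113436 − 105625)] = √[11372 × 7811] = 9424.7914
r = 5798 / 9424.7914 ≈ 0.615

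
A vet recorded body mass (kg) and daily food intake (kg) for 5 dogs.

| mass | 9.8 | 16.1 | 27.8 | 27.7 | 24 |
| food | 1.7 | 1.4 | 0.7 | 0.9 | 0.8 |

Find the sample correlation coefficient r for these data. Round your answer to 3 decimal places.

-0.968

n = 5, Σx = 105.4, Σy = 5.5, Σx² = 2471.38, Σy² = 6.79, Σxy = 102.79
nΣxy − ΣxΣy = 513.95 − 579.7 = -65.75
nΣx² − (Σx)² = 12356.9 − 11109.16 = 1247.74; nΣy² − (Σy)² = 33.95 − 30.25 = 3.7
r = -65.75 / √(1247.74 × 3.7) = -65.75 / 67.9458 ≈ -0.968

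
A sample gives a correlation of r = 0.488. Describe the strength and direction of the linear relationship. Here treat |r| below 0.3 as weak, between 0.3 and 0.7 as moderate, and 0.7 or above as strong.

moderate positive

r = 0.488 > 0 so the relationship is positive.
|r| = 0.488, which falls in the moderate range.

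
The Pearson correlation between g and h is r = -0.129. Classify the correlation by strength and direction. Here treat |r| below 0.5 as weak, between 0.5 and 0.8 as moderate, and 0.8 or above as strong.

weak negative

r = -0.129 < 0 so the relationship is negative.
|r| = 0.129, which falls in the weak range.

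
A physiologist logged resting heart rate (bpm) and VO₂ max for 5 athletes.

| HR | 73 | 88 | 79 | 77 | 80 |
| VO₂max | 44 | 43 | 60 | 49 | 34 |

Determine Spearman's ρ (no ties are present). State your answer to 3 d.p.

-0.500

Rank HR: 1, 5, 3, 2, 4
Rank VO₂max: 3, 2, 5, 4, 1
d = rank(HR) − rank(VO₂max): -2, 3, -2, -2, 3; Σd² = 30
ρ = 1 − 6Σd² / [n(n²−1)] = 1 − 6×30 / (5×24) = 1 − 180/120 ≈ -0.500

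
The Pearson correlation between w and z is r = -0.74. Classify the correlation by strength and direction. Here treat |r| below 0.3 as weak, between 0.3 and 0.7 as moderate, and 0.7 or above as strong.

strong negative

r = -0.74 < 0 so the relationship is negative.
|r| = 0.74, which falls in the strong range.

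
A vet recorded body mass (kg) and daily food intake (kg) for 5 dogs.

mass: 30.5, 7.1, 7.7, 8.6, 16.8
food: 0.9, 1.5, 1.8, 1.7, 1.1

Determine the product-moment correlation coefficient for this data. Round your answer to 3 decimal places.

n = 5, Σx = 70.7, Σy = 7, Σx² = 1396.15, Σy² = 10.4, Σxy = 85.06
nΣxy − ΣxΣy = 425.3 − 494.9 = -69.6
nΣx² − (Σx)² = 6980.75 − 4998.49 = 1982.26; nΣy² − (Σy)² = 52 − 49 = 3
r = -69.6 / √(1982.26 × 3) = -69.6 / 77.1154 ≈ -0.903

-0.903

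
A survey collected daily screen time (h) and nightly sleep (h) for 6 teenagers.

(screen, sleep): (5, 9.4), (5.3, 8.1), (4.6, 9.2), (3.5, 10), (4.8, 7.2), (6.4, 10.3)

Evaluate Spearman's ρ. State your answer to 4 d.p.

Rank screen: 4, 5, 2, 1, 3, 6
Rank sleep: 4, 2, 3, 5, 1, 6
d = rank(screen) − rank(sleep): 0, 3, -1, -4, 2, 0; Σd² = 30
ρ = 1 − 6Σd² / [n(n²−1)] = 1 − 6×30 / (6×35) = 1 − 180/210 ≈ 0.1429

0.1429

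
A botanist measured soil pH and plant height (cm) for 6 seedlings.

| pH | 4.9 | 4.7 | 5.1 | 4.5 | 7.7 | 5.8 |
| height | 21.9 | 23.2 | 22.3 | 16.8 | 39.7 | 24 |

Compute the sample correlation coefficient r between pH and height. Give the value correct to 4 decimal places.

0.9603

n = 6, Σx = 32.7, Σy = 147.9, Σx² = 185.29, Σy² = 3949.47, Σxy = 850.57
nΣxy − ΣxΣy = 5103.42 − 4836.33 = 267.09
nΣx² − (Σx)² = 1111.74 − 1069.29 = 42.45; nΣy² − (Σy)² = 23696.82 − 21874.41 = 1822.41
r = 267.09 / √(42.45 × 1822.41) = 267.09 / 278.1390 ≈ 0.9603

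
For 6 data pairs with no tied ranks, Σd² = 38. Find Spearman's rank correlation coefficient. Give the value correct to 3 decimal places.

ρ = 1 − 6Σd² / [n(n²−1)] = 1 − 6×38 / (6×35)
  = 1 − 228/210 = 1 − 1.0857 ≈ -0.086

-0.086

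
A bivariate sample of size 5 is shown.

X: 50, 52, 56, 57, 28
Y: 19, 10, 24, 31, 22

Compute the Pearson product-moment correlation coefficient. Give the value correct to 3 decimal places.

n = 5, ΣX = 243, ΣY = 106, ΣX² = 12373, ΣY² = 2482, ΣXY = 5197
nΣXY − ΣXΣY = 25985 − 25758 = 227
nΣX² − (ΣX)² = 61865 − 59049 = 2816; nΣY² − (ΣY)² = 12410 − 11236 = 1174
r = 227 / √(2816 × 1174) = 227 / 1818.2365 ≈ 0.125

0.125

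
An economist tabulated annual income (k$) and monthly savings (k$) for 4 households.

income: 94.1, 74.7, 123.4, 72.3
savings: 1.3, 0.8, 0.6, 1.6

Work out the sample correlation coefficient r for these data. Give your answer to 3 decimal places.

-0.618

n = 4, Σx = 364.5, Σy = 4.3, Σx² = 34889.75, Σy² = 5.25, Σxy = 371.81
nΣxy − ΣxΣy = 1487.24 − 1567.35 = -80.11
nΣx² − (Σx)² = 139559 − 132860.25 = 6698.75; nΣy² − (Σy)² = 21 − 18.49 = 2.51
r = -80.11 / √(6698.75 × 2.51) = -80.11 / 129.6683 ≈ -0.618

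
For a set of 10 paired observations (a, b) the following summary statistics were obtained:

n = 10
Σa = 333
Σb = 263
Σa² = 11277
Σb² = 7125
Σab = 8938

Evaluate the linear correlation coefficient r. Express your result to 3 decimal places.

r = (nΣab − ΣaΣb) / √[(nΣa² − (Σa)²)(nΣb² − (Σb)²)]
Numerator: 10×8938 − 333×263 = 1801
Denominator: √[(112770 − 110889)(71250 − 69169)] = √[1881 × 2081] = 1978.4744
r = 1801 / 1978.4744 ≈ 0.910

0.910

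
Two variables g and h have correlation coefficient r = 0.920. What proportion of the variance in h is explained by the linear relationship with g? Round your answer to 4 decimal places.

0.8464

r² = (0.920)² = 0.8464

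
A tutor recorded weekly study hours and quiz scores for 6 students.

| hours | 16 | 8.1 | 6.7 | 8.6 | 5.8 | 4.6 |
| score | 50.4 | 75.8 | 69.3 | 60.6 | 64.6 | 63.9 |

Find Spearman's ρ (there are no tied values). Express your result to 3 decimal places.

-0.429

Rank hours: 6, 4, 3, 5, 2, 1
Rank score: 1, 6, 5, 2, 4, 3
d = rank(hours) − rank(score): 5, -2, -2, 3, -2, -2; Σd² = 50
ρ = 1 − 6Σd² / [n(n²−1)] = 1 − 6×50 / (6×35) = 1 − 300/210 ≈ -0.429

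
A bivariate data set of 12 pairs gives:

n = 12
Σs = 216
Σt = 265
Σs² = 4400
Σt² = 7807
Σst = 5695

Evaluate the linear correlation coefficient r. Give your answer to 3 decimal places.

0.925

r = (nΣst − ΣsΣt) / √[(nΣs² − (Σs)²)(nΣt² − (Σt)²)]
Numerator: 12×5695 − 216×265 = 11100
Denominator: √[(52800 − 46656)(93684 − 70225)] = √[6144 × 23459] = 12005.5027
r = 11100 / 12005.5027 ≈ 0.925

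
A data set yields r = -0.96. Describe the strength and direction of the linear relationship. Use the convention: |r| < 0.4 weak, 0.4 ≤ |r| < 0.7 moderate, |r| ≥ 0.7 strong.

r = -0.96 < 0 so the relationship is negative.
|r| = 0.96, which falls in the strong range.

strong negative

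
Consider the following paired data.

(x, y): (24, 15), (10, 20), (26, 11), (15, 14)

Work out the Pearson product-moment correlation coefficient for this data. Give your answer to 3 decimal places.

-0.815

n = 4, Σx = 75, Σy = 60, Σx² = 1577, Σy² = 942, Σxy = 1056
nΣxy − ΣxΣy = 4224 − 4500 = -276
nΣx² − (Σx)² = 6308 − 5625 = 683; nΣy² − (Σy)² = 3768 − 3600 = 168
r = -276 / √(683 × 168) = -276 / 338.7388 ≈ -0.815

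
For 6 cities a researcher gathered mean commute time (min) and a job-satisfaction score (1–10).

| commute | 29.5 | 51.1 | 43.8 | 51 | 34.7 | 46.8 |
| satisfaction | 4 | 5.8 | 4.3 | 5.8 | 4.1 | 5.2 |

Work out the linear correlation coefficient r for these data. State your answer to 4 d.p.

n = 6, Σx = 256.9, Σy = 29.2, Σx² = 11395.23, Σy² = 145.62, Σxy = 1284.15
nΣxy − ΣxΣy = 7704.9 − 7501.48 = 203.42
nΣx² − (Σx)² = 68371.38 − 65997.61 = 2373.77; nΣy² − (Σy)² = 873.72 − 852.64 = 21.08
r = 203.42 / √(2373.77 × 21.08) = 203.42 / 223.6941 ≈ 0.9094

0.9094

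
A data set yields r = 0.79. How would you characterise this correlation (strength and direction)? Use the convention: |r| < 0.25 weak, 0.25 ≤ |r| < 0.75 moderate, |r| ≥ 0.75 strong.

strong positive

r = 0.79 > 0 so the relationship is positive.
|r| = 0.79, which falls in the strong range.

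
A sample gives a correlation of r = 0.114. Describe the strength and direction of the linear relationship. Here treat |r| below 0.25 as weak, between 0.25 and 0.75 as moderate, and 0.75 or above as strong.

weak positive

r = 0.114 > 0 so the relationship is positive.
|r| = 0.114, which falls in the weak range.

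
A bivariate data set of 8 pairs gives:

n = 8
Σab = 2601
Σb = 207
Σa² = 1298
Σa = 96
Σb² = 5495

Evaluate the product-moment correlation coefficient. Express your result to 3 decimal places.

0.822

r = (nΣab − ΣaΣb) / √[(nΣa² − (Σa)²)(nΣb² − (Σb)²)]
Numerator: 8×2601 − 96×207 = 936
Denominator: √[(10384 − 9216)(43960 − 42849)] = √[1168 × 1111] = 1139.1435
r = 936 / 1139.1435 ≈ 0.822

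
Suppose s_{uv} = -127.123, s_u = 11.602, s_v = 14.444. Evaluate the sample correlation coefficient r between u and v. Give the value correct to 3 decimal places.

r = Cov(u,v) / (s_u · s_v) = -127.123 / (11.602 × 14.444)
  = -127.123 / 167.5793 ≈ -0.759

-0.759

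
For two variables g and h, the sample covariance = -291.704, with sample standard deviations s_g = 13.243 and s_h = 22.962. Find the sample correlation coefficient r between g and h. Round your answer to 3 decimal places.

-0.959

r = Cov(g,h) / (s_g · s_h) = -291.704 / (13.243 × 22.962)
  = -291.704 / 304.0858 ≈ -0.959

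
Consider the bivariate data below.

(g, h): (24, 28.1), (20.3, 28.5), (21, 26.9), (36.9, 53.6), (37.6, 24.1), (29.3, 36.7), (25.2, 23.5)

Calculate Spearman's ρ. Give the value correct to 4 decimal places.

0.0357

Rank g: 3, 1, 2, 6, 7, 5, 4
Rank h: 4, 5, 3, 7, 2, 6, 1
d = rank(g) − rank(h): -1, -4, -1, -1, 5, -1, 3; Σd² = 54
ρ = 1 − 6Σd² / [n(n²−1)] = 1 − 6×54 / (7×48) = 1 − 324/336 ≈ 0.0357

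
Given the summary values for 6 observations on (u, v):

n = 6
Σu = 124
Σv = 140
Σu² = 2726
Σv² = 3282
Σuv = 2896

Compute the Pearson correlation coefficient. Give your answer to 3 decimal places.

0.053

r = (nΣuv − ΣuΣv) / √[(nΣu² − (Σu)²)(nΣv² − (Σv)²)]
Numerator: 6×2896 − 124×140 = 16
Denominator: √[(16356 − 15376)(19692 − 19600)] = √[980 × 92] = 300.2665
r = 16 / 300.2665 ≈ 0.053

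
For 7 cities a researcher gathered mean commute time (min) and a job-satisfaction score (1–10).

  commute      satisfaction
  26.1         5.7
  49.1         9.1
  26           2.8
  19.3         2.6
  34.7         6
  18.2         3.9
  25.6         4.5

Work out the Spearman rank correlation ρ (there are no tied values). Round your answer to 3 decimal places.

Rank commute: 5, 7, 4, 2, 6, 1, 3
Rank satisfaction: 5, 7, 2, 1, 6, 3, 4
d = rank(commute) − rank(satisfaction): 0, 0, 2, 1, 0, -2, -1; Σd² = 10
ρ = 1 − 6Σd² / [n(n²−1)] = 1 − 6×10 / (7×48) = 1 − 60/336 ≈ 0.821

0.821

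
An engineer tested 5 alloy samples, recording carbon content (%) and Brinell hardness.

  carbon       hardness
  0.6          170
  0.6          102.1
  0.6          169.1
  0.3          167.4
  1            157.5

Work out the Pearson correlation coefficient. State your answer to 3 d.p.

n = 5, Σx = 3.1, Σy = 766.1, Σx² = 2.17, Σy² = 120748.23, Σxy = 472.44
nΣxy − ΣxΣy = 2362.2 − 2374.91 = -12.71
nΣx² − (Σx)² = 10.85 − 9.61 = 1.24; nΣy² − (Σy)² = 603741.15 − 586909.21 = 16831.94
r = -12.71 / √(1.24 × 16831.94) = -12.71 / 144.4701 ≈ -0.088

-0.088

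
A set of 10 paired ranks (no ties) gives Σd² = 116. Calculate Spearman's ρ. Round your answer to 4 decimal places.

ρ = 1 − 6Σd² / [n(n²−1)] = 1 − 6×116 / (10×99)
  = 1 − 696/990 = 1 − 0.70303 ≈ 0.2970

0.2970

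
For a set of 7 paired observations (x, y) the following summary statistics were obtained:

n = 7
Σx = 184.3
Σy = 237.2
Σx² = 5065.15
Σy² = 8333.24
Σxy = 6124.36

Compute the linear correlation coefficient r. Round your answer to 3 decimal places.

r = (nΣxy − ΣxΣy) / √[(nΣx² − (Σx)²)(nΣy² − (Σy)²)]
Numerator: 7×6124.36 − 184.3×237.2 = -845.44
Denominator: √[(35456.05 − 33966.49)(58332.68 − 56263.84)] = √[1489.56 × 2068.84] = 1755.4661
r = -845.44 / 1755.4661 ≈ -0.482

-0.482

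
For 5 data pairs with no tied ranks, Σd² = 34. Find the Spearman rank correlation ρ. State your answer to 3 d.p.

-0.700

ρ = 1 − 6Σd² / [n(n²−1)] = 1 − 6×34 / (5×24)
  = 1 − 204/120 = 1 − 1.7000 ≈ -0.700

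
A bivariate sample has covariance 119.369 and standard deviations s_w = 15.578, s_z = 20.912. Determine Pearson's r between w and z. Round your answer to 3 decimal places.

r = Cov(w,z) / (s_w · s_z) = 119.369 / (15.578 × 20.912)
  = 119.369 / 325.7671 ≈ 0.366

0.366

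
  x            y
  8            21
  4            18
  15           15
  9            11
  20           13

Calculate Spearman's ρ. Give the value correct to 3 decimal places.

Rank x: 2, 1, 4, 3, 5
Rank y: 5, 4, 3, 1, 2
d = rank(x) − rank(y): -3, -3, 1, 2, 3; Σd² = 32
ρ = 1 − 6Σd² / [n(n²−1)] = 1 − 6×32 / (5×24) = 1 − 192/120 ≈ -0.600

-0.600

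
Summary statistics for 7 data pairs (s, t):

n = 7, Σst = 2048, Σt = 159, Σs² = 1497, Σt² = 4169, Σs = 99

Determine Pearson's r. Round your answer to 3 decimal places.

r = (nΣst − ΣsΣt) / √[(nΣs² − (Σs)²)(nΣt² − (Σt)²)]
Numerator: 7×2048 − 99×159 = -1405
Denominator: √[(10479 − 9801)(29183 − 25281)] = √[678 × 3902] = 1626.5165
r = -1405 / 1626.5165 ≈ -0.864

-0.864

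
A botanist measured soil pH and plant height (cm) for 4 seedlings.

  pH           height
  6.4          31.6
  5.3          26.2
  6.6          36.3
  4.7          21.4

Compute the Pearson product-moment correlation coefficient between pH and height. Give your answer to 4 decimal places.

n = 4, Σx = 23, Σy = 115.5, Σx² = 134.7, Σy² = 3460.65, Σxy = 681.26
nΣxy − ΣxΣy = 2725.04 − 2656.5 = 68.54
nΣx² − (Σx)² = 538.8 − 529 = 9.8; nΣy² − (Σy)² = 13842.6 − 13340.25 = 502.35
r = 68.54 / √(9.8 × 502.35) = 68.54 / 70.1643 ≈ 0.9768

0.9768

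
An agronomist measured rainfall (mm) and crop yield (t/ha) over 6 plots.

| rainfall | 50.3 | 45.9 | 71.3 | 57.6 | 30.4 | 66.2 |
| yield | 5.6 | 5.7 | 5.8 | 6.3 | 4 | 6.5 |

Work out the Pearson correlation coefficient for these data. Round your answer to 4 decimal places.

n = 6, Σx = 321.7, Σy = 33.9, Σx² = 18344.95, Σy² = 195.43, Σxy = 1871.63
nΣxy − ΣxΣy = 11229.78 − 10905.63 = 324.15
nΣx² − (Σx)² = 110069.7 − 103490.89 = 6578.81; nΣy² − (Σy)² = 1172.58 − 1149.21 = 23.37
r = 324.15 / √(6578.81 × 23.37) = 324.15 / 392.1056 ≈ 0.8267

0.8267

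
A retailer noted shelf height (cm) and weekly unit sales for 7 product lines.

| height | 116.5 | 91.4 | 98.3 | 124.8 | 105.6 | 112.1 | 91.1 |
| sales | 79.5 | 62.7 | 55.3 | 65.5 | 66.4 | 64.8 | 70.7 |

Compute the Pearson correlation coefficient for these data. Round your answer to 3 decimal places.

0.325

n = 7, Σx = 739.8, Σy = 464.9, Σx² = 79181.12, Σy² = 31206.37, Σxy = 49319.61
nΣxy − ΣxΣy = 345237.27 − 343933.02 = 1304.25
nΣx² − (Σx)² = 554267.84 − 547304.04 = 6963.8; nΣy² − (Σy)² = 218444.59 − 216132.01 = 2312.58
r = 1304.25 / √(6963.8 × 2312.58) = 1304.25 / 4013.0219 ≈ 0.325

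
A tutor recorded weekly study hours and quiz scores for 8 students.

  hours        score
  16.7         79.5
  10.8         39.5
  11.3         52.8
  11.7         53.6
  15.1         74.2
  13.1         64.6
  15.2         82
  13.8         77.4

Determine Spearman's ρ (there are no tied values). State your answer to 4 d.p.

Rank hours: 8, 1, 2, 3, 6, 4, 7, 5
Rank score: 7, 1, 2, 3, 5, 4, 8, 6
d = rank(hours) − rank(score): 1, 0, 0, 0, 1, 0, -1, -1; Σd² = 4
ρ = 1 − 6Σd² / [n(n²−1)] = 1 − 6×4 / (8×63) = 1 − 24/504 ≈ 0.9524

0.9524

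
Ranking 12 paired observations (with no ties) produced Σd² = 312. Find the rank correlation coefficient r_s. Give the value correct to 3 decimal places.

ρ = 1 − 6Σd² / [n(n²−1)] = 1 − 6×312 / (12×143)
  = 1 − 1872/1716 = 1 − 1.0909 ≈ -0.091

-0.091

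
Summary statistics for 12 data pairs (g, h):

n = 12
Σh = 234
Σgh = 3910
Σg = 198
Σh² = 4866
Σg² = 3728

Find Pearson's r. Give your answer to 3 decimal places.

r = (nΣgh − ΣgΣh) / √[(nΣg² − (Σg)²)(nΣh² − (Σh)²)]
Numerator: 12×3910 − 198×234 = 588
Denominator: √[(44736 − 39204)(58392 − 54756)] = √[5532 × 3636] = 4484.9027
r = 588 / 4484.9027 ≈ 0.131

0.131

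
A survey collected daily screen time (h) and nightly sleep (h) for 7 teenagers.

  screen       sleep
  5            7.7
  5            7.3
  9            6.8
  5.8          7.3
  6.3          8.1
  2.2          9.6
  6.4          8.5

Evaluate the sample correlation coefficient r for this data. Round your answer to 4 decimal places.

-0.7451

n = 7, Σx = 39.7, Σy = 55.3, Σx² = 250.13, Σy² = 442.13, Σxy = 305.09
nΣxy − ΣxΣy = 2135.63 − 2195.41 = -59.78
nΣx² − (Σx)² = 1750.91 − 1576.09 = 174.82; nΣy² − (Σy)² = 3094.91 − 3058.09 = 36.82
r = -59.78 / √(174.82 × 36.82) = -59.78 / 80.2301 ≈ -0.7451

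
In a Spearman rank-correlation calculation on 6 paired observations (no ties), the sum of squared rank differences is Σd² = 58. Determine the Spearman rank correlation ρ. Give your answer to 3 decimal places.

ρ = 1 − 6Σd² / [n(n²−1)] = 1 − 6×58 / (6×35)
  = 1 − 348/210 = 1 − 1.6571 ≈ -0.657

-0.657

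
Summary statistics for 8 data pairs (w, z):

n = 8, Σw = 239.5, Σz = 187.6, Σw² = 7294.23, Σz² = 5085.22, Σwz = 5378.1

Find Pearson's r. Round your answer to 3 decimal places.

-0.816

r = (nΣwz − ΣwΣz) / √[(nΣw² − (Σw)²)(nΣz² − (Σz)²)]
Numerator: 8×5378.1 − 239.5×187.6 = -1905.4
Denominator: √[(58353.84 − 57360.25)(40681.76 − 35193.76)] = √[993.59 × 5488] = 2335.1278
r = -1905.4 / 2335.1278 ≈ -0.816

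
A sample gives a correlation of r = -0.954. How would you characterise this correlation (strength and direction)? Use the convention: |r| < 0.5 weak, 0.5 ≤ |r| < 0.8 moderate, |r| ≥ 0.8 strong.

strong negative

r = -0.954 < 0 so the relationship is negative.
|r| = 0.954, which falls in the strong range.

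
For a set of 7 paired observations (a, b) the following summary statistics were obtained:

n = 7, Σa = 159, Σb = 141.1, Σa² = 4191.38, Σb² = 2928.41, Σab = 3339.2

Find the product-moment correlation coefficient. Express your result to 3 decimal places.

r = (nΣab − ΣaΣb) / √[(nΣa² − (Σa)²)(nΣb² − (Σb)²)]
Numerator: 7×3339.2 − 159×141.1 = 939.5
Denominator: √[(29339.66 − 25281)(20498.87 − 19909.21)] = √[4058.66 × 589.66] = 1547.0066
r = 939.5 / 1547.0066 ≈ 0.607

0.607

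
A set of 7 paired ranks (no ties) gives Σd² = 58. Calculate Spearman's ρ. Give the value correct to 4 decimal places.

-0.0357

ρ = 1 − 6Σd² / [n(n²−1)] = 1 − 6×58 / (7×48)
  = 1 − 348/336 = 1 − 1.03571 ≈ -0.0357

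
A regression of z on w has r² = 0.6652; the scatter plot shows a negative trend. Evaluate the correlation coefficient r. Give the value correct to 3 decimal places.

|r| = √0.6652 = 0.816
The association is negative, so r = −0.816.

-0.816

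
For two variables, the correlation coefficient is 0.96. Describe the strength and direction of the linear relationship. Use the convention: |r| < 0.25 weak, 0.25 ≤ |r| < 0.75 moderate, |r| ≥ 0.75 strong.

r = 0.96 > 0 so the relationship is positive.
|r| = 0.96, which falls in the strong range.

strong positive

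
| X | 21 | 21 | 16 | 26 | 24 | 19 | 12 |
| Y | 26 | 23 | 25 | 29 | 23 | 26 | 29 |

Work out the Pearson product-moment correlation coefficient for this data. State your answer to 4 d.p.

n = 7, ΣX = 139, ΣY = 181, ΣX² = 2895, ΣY² = 4717, ΣXY = 3577
nΣXY − ΣXΣY = 25039 − 25159 = -120
nΣX² − (ΣX)² = 20265 − 19321 = 944; nΣY² − (ΣY)² = 33019 − 32761 = 258
r = -120 / √(944 × 258) = -120 / 493.5099 ≈ -0.2432

-0.2432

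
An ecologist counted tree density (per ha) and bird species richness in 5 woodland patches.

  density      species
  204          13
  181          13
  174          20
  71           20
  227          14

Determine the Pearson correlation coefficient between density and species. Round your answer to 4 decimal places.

-0.7150

n = 5, Σx = 857, Σy = 80, Σx² = 161223, Σy² = 1334, Σxy = 13083
nΣxy − ΣxΣy = 65415 − 68560 = -3145
nΣx² − (Σx)² = 806115 − 734449 = 71666; nΣy² − (Σy)² = 6670 − 6400 = 270
r = -3145 / √(71666 × 270) = -3145 / 4398.8430 ≈ -0.7150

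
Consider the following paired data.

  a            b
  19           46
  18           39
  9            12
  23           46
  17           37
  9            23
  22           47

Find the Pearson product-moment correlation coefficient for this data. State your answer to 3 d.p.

0.950

n = 7, Σa = 117, Σb = 250, Σa² = 2149, Σb² = 10004, Σab = 4612
nΣab − ΣaΣb = 32284 − 29250 = 3034
nΣa² − (Σa)² = 15043 − 13689 = 1354; nΣb² − (Σb)² = 70028 − 62500 = 7528
r = 3034 / √(1354 × 7528) = 3034 / 3192.6340 ≈ 0.950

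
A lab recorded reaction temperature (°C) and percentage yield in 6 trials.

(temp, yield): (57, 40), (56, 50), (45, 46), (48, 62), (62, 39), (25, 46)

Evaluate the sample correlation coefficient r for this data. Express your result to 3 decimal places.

-0.228

n = 6, Σx = 293, Σy = 283, Σx² = 15183, Σy² = 13697, Σxy = 13694
nΣxy − ΣxΣy = 82164 − 82919 = -755
nΣx² − (Σx)² = 91098 − 85849 = 5249; nΣy² − (Σy)² = 82182 − 80089 = 2093
r = -755 / √(5249 × 2093) = -755 / 3314.5372 ≈ -0.228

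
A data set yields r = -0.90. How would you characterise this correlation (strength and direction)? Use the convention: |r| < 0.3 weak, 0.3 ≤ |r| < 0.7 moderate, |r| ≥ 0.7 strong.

strong negative

r = -0.90 < 0 so the relationship is negative.
|r| = 0.90, which falls in the strong range.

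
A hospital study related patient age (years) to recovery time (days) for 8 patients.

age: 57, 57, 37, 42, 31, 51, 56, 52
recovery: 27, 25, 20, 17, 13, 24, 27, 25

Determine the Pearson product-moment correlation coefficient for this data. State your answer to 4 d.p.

0.9427

n = 8, Σx = 383, Σy = 178, Σx² = 19033, Σy² = 4142, Σxy = 8857
nΣxy − ΣxΣy = 70856 − 68174 = 2682
nΣx² − (Σx)² = 152264 − 146689 = 5575; nΣy² − (Σy)² = 33136 − 31684 = 1452
r = 2682 / √(5575 × 1452) = 2682 / 2845.1538 ≈ 0.9427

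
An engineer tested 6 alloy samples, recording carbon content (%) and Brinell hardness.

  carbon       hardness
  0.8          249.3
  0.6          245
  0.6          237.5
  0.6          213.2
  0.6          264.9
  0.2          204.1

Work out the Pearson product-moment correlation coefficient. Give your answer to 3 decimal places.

n = 6, Σx = 3.4, Σy = 1414, Σx² = 2.12, Σy² = 335864.8, Σxy = 816.62
nΣxy − ΣxΣy = 4899.72 − 4807.6 = 92.12
nΣx² − (Σx)² = 12.72 − 11.56 = 1.16; nΣy² − (Σy)² = 2015188.8 − 1999396 = 15792.8
r = 92.12 / √(1.16 × 15792.8) = 92.12 / 135.3501 ≈ 0.681

0.681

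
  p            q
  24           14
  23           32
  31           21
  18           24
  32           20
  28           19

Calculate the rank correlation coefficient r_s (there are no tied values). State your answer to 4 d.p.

Rank p: 3, 2, 5, 1, 6, 4
Rank q: 1, 6, 4, 5, 3, 2
d = rank(p) − rank(q): 2, -4, 1, -4, 3, 2; Σd² = 50
ρ = 1 − 6Σd² / [n(n²−1)] = 1 − 6×50 / (6×35) = 1 − 300/210 ≈ -0.4286

-0.4286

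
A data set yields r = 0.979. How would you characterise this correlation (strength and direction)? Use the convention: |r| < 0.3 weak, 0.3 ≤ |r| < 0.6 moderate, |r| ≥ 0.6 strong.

r = 0.979 > 0 so the relationship is positive.
|r| = 0.979, which falls in the strong range.

strong positive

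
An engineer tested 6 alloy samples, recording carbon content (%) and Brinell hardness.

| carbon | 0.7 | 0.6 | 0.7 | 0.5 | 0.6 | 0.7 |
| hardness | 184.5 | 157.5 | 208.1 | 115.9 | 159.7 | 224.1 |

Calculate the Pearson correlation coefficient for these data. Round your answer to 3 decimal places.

0.946

n = 6, Σx = 3.8, Σy = 1049.8, Σx² = 2.44, Σy² = 191309.82, Σxy = 679.96
nΣxy − ΣxΣy = 4079.76 − 3989.24 = 90.52
nΣx² − (Σx)² = 14.64 − 14.44 = 0.2; nΣy² − (Σy)² = 1147858.92 − 1102080.04 = 45778.88
r = 90.52 / √(0.2 × 45778.88) = 90.52 / 95.6858 ≈ 0.946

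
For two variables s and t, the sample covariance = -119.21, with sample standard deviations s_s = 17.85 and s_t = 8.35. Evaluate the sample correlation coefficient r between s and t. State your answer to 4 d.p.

-0.7998

r = Cov(s,t) / (s_s · s_t) = -119.21 / (17.85 × 8.35)
  = -119.21 / 149.0475 ≈ -0.7998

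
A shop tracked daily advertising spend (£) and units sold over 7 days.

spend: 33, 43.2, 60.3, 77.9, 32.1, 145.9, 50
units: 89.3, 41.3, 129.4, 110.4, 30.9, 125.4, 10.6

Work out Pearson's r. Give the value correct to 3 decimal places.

n = 7, Σx = 442.4, Σy = 537.3, Σx² = 37476.96, Σy² = 55405.03, Σxy = 40951.79
nΣxy − ΣxΣy = 286662.53 − 237701.52 = 48961.01
nΣx² − (Σx)² = 262338.72 − 195717.76 = 66620.96; nΣy² − (Σy)² = 387835.21 − 288691.29 = 99143.92
r = 48961.01 / √(66620.96 × 99143.92) = 48961.01 / 81271.5395 ≈ 0.602

0.602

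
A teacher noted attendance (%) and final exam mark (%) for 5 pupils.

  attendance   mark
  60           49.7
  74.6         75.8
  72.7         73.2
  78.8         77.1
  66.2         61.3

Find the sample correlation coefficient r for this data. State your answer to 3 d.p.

n = 5, Σx = 352.3, Σy = 337.1, Σx² = 25042.33, Σy² = 23276.07, Σxy = 24091.86
nΣxy − ΣxΣy = 120459.3 − 118760.33 = 1698.97
nΣx² − (Σx)² = 125211.65 − 124115.29 = 1096.36; nΣy² − (Σy)² = 116380.35 − 113636.41 = 2743.94
r = 1698.97 / √(1096.36 × 2743.94) = 1698.97 / 1734.4584 ≈ 0.980

0.980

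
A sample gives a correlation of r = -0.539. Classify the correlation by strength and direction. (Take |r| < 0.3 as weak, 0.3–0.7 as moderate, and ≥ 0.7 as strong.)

moderate negative

r = -0.539 < 0 so the relationship is negative.
|r| = 0.539, which falls in the moderate range.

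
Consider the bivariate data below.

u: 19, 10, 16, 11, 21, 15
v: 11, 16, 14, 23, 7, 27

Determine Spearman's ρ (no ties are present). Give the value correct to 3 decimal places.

-0.771

Rank u: 5, 1, 4, 2, 6, 3
Rank v: 2, 4, 3, 5, 1, 6
d = rank(u) − rank(v): 3, -3, 1, -3, 5, -3; Σd² = 62
ρ = 1 − 6Σd² / [n(n²−1)] = 1 − 6×62 / (6×35) = 1 − 372/210 ≈ -0.771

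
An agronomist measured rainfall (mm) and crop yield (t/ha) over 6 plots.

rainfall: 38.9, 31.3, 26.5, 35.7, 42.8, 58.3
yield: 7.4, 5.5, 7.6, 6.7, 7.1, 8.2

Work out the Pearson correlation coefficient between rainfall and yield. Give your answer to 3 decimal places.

0.559

n = 6, Σx = 233.5, Σy = 42.5, Σx² = 9700.37, Σy² = 305.31, Σxy = 1682.54
nΣxy − ΣxΣy = 10095.24 − 9923.75 = 171.49
nΣx² − (Σx)² = 58202.22 − 54522.25 = 3679.97; nΣy² − (Σy)² = 1831.86 − 1806.25 = 25.61
r = 171.49 / √(3679.97 × 25.61) = 171.49 / 306.9919 ≈ 0.559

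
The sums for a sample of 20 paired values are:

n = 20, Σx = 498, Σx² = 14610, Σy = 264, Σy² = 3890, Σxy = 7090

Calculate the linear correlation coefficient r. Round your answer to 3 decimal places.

0.546

r = (nΣxy − ΣxΣy) / √[(nΣx² − (Σx)²)(nΣy² − (Σy)²)]
Numerator: 20×7090 − 498×264 = 10328
Denominator: √[(292200 − 248004)(77800 − 69696)] = √[44196 × 8104] = 18925.2314
r = 10328 / 18925.2314 ≈ 0.546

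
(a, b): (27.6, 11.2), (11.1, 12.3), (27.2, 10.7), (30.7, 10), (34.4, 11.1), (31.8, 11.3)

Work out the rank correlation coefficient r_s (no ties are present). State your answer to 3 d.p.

Rank a: 3, 1, 2, 4, 6, 5
Rank b: 4, 6, 2, 1, 3, 5
d = rank(a) − rank(b): -1, -5, 0, 3, 3, 0; Σd² = 44
ρ = 1 − 6Σd² / [n(n²−1)] = 1 − 6×44 / (6×35) = 1 − 264/210 ≈ -0.257

-0.257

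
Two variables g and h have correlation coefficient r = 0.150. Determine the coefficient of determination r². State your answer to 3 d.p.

r² = (0.150)² = 0.023

0.023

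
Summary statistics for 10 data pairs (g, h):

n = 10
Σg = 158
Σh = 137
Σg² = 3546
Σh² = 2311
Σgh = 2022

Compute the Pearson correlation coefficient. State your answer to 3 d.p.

r = (nΣgh − ΣgΣh) / √[(nΣg² − (Σg)²)(nΣh² − (Σh)²)]
Numerator: 10×2022 − 158×137 = -1426
Denominator: √[(35460 − 24964)(23110 − 18769)] = √[10496 × 4341] = 6750.0471
r = -1426 / 6750.0471 ≈ -0.211

-0.211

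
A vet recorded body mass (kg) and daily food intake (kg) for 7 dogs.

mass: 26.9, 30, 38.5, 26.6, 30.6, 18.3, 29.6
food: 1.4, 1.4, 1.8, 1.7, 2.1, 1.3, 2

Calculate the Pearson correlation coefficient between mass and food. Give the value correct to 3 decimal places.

0.554

n = 7, Σx = 200.5, Σy = 11.7, Σx² = 5960.83, Σy² = 20.15, Σxy = 341.43
nΣxy − ΣxΣy = 2390.01 − 2345.85 = 44.16
nΣx² − (Σx)² = 41725.81 − 40200.25 = 1525.56; nΣy² − (Σy)² = 141.05 − 136.89 = 4.16
r = 44.16 / √(1525.56 × 4.16) = 44.16 / 79.6639 ≈ 0.554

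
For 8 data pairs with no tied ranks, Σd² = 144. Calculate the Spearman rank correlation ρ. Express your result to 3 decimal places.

-0.714

ρ = 1 − 6Σd² / [n(n²−1)] = 1 − 6×144 / (8×63)
  = 1 − 864/504 = 1 − 1.7143 ≈ -0.714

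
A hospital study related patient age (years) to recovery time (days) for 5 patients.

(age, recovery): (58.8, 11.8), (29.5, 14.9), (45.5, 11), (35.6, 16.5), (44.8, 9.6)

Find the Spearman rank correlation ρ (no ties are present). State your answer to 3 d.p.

Rank age: 5, 1, 4, 2, 3
Rank recovery: 3, 4, 2, 5, 1
d = rank(age) − rank(recovery): 2, -3, 2, -3, 2; Σd² = 30
ρ = 1 − 6Σd² / [n(n²−1)] = 1 − 6×30 / (5×24) = 1 − 180/120 ≈ -0.500

-0.500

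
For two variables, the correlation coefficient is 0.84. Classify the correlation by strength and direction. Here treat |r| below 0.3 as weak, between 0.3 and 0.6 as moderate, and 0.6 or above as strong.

strong positive

r = 0.84 > 0 so the relationship is positive.
|r| = 0.84, which falls in the strong range.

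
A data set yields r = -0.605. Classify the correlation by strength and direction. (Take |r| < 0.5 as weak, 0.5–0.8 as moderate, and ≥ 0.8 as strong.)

moderate negative

r = -0.605 < 0 so the relationship is negative.
|r| = 0.605, which falls in the moderate range.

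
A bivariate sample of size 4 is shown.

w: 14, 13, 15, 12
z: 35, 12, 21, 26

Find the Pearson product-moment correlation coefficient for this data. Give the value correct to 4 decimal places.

n = 4, Σw = 54, Σz = 94, Σw² = 734, Σz² = 2486, Σwz = 1273
nΣwz − ΣwΣz = 5092 − 5076 = 16
nΣw² − (Σw)² = 2936 − 2916 = 20; nΣz² − (Σz)² = 9944 − 8836 = 1108
r = 16 / √(20 × 1108) = 16 / 148.8624 ≈ 0.1075

0.1075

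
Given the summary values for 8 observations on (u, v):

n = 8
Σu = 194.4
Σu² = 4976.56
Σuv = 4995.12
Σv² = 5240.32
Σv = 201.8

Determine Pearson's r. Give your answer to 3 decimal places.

0.470

r = (nΣuv − ΣuΣv) / √[(nΣu² − (Σu)²)(nΣv² − (Σv)²)]
Numerator: 8×4995.12 − 194.4×201.8 = 731.04
Denominator: √[(39812.48 − 37791.36)(41922.56 − 40723.24)] = √[2021.12 × 1199.32] = 1556.9103
r = 731.04 / 1556.9103 ≈ 0.470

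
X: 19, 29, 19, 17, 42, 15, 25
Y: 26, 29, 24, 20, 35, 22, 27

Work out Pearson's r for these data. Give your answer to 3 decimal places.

0.955

n = 7, ΣX = 166, ΣY = 183, ΣX² = 4466, ΣY² = 4931, ΣXY = 4606
nΣXY − ΣXΣY = 32242 − 30378 = 1864
nΣX² − (ΣX)² = 31262 − 27556 = 3706; nΣY² − (ΣY)² = 34517 − 33489 = 1028
r = 1864 / √(3706 × 1028) = 1864 / 1951.8627 ≈ 0.955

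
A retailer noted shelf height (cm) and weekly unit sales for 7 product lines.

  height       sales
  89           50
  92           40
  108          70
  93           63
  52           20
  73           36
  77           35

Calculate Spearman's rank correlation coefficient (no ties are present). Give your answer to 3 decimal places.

0.929

Rank height: 4, 5, 7, 6, 1, 2, 3
Rank sales: 5, 4, 7, 6, 1, 3, 2
d = rank(height) − rank(sales): -1, 1, 0, 0, 0, -1, 1; Σd² = 4
ρ = 1 − 6Σd² / [n(n²−1)] = 1 − 6×4 / (7×48) = 1 − 24/336 ≈ 0.929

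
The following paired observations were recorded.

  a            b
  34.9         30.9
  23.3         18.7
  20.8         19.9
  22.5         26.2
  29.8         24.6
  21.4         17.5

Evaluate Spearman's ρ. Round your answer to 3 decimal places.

0.600

Rank a: 6, 4, 1, 3, 5, 2
Rank b: 6, 2, 3, 5, 4, 1
d = rank(a) − rank(b): 0, 2, -2, -2, 1, 1; Σd² = 14
ρ = 1 − 6Σd² / [n(n²−1)] = 1 − 6×14 / (6×35) = 1 − 84/210 ≈ 0.600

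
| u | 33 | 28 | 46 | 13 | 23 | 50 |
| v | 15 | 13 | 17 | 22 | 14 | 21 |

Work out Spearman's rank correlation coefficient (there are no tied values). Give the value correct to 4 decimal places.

Rank u: 4, 3, 5, 1, 2, 6
Rank v: 3, 1, 4, 6, 2, 5
d = rank(u) − rank(v): 1, 2, 1, -5, 0, 1; Σd² = 32
ρ = 1 − 6Σd² / [n(n²−1)] = 1 − 6×32 / (6×35) = 1 − 192/210 ≈ 0.0857

0.0857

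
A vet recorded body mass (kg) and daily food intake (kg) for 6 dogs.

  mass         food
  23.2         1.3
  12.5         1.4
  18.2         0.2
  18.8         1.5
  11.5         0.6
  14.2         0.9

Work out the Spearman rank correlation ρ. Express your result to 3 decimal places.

0.314

Rank mass: 6, 2, 4, 5, 1, 3
Rank food: 4, 5, 1, 6, 2, 3
d = rank(mass) − rank(food): 2, -3, 3, -1, -1, 0; Σd² = 24
ρ = 1 − 6Σd² / [n(n²−1)] = 1 − 6×24 / (6×35) = 1 − 144/210 ≈ 0.314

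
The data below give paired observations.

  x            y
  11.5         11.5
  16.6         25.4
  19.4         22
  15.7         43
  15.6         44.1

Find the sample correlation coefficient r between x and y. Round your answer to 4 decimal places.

0.2682

n = 5, Σx = 78.8, Σy = 146, Σx² = 1274.02, Σy² = 5055.22, Σxy = 2343.75
nΣxy − ΣxΣy = 11718.75 − 11504.8 = 213.95
nΣx² − (Σx)² = 6370.1 − 6209.44 = 160.66; nΣy² − (Σy)² = 25276.1 − 21316 = 3960.1
r = 213.95 / √(160.66 × 3960.1) = 213.95 / 797.6401 ≈ 0.2682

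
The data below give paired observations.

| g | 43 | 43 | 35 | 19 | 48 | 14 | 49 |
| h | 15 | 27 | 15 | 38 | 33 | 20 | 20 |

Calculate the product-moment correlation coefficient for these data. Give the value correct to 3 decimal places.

n = 7, Σg = 251, Σh = 168, Σg² = 10185, Σh² = 4512, Σgh = 5897
nΣgh − ΣgΣh = 41279 − 42168 = -889
nΣg² − (Σg)² = 71295 − 63001 = 8294; nΣh² − (Σh)² = 31584 − 28224 = 3360
r = -889 / √(8294 × 3360) = -889 / 5278.9999 ≈ -0.168

-0.168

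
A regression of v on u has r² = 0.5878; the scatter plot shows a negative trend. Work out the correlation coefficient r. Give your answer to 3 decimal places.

|r| = √0.5878 = 0.767
The association is negative, so r = −0.767.

-0.767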